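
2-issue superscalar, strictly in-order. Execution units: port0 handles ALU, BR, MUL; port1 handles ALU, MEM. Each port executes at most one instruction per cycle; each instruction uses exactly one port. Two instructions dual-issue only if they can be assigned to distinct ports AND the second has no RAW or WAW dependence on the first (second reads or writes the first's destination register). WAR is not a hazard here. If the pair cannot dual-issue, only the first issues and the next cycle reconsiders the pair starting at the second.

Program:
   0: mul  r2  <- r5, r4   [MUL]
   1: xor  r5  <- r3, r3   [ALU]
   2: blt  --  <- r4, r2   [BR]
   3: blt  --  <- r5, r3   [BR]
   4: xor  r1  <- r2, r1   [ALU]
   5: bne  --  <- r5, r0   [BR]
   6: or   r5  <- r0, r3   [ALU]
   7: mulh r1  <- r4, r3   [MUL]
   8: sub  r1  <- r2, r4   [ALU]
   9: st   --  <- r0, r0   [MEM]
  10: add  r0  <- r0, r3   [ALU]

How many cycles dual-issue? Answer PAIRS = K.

0. mul+xor @i0/i1  | 2-wide
1. blt @i2  | no-port BR/BR
2. blt+xor @i3/i4  | 2-wide
3. bne+or @i5/i6  | 2-wide
4. mulh @i7  | WAW r1
5. sub+st @i8/i9  | 2-wide
6. add @i10  | tail

PAIRS = 4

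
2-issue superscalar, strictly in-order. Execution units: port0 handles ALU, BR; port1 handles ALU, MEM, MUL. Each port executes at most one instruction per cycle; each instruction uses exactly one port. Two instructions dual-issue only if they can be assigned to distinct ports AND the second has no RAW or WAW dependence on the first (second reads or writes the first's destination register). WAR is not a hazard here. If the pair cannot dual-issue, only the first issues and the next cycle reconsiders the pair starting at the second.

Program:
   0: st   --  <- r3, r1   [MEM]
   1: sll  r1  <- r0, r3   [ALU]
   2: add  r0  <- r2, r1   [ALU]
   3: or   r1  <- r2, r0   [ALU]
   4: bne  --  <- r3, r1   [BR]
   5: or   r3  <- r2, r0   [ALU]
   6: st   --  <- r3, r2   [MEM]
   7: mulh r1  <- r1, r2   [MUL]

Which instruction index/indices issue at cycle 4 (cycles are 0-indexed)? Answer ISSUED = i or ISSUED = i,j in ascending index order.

0. st.MEM+sll.ALU @i0&i1  | dual
1. add.ALU @i2  | RAW r0
2. or.ALU @i3  | RAW r1
3. bne.BR+or.ALU @i4&i5  | dual
4. st.MEM @i6  | no-port MEM/MUL
5. mulh.MUL @i7  | tail

ISSUED = 6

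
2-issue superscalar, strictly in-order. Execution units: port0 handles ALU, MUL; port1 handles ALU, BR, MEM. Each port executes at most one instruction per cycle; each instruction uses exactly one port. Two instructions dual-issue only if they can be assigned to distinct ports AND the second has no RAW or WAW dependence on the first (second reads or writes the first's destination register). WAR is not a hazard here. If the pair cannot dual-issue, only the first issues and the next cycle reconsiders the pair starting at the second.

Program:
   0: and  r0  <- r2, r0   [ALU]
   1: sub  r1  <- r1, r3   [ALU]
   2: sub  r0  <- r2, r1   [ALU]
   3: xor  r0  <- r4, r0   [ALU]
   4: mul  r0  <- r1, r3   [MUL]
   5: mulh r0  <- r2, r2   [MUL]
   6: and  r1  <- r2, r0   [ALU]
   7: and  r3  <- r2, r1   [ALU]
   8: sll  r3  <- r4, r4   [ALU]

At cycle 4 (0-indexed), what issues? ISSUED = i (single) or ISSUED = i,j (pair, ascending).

t=0 i0/i1:and.ALU sub.ALU ; dual
t=1 i2:sub.ALU ; RAW+WAW r0
t=2 i3:xor.ALU ; WAW r0
t=3 i4:mul.MUL ; no-port MUL/MUL
t=4 i5:mulh.MUL ; RAW r0
t=5 i6:and.ALU ; RAW r1
t=6 i7:and.ALU ; WAW r3
t=7 i8:sll.ALU ; tail

ISSUED = 5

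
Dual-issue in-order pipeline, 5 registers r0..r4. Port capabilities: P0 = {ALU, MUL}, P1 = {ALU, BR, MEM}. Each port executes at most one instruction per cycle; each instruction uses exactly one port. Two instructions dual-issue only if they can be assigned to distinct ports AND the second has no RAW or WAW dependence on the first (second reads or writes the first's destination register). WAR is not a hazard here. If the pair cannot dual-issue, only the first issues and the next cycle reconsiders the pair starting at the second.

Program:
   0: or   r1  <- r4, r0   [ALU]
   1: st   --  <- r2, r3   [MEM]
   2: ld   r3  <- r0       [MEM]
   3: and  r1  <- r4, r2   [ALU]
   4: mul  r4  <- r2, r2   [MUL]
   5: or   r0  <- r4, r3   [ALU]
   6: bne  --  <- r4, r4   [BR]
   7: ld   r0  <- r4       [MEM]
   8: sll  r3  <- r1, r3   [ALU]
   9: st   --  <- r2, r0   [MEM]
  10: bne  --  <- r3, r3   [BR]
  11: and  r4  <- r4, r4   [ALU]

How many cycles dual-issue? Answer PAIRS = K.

0. or/st @i0&i1  | 2-wide
1. ld/and @i2&i3  | 2-wide
2. mul @i4  | RAW r4
3. or/bne @i5&i6  | 2-wide
4. ld/sll @i7&i8  | 2-wide
5. st @i9  | no-port MEM/BR
6. bne/and @i10&i11  | 2-wide

PAIRS = 5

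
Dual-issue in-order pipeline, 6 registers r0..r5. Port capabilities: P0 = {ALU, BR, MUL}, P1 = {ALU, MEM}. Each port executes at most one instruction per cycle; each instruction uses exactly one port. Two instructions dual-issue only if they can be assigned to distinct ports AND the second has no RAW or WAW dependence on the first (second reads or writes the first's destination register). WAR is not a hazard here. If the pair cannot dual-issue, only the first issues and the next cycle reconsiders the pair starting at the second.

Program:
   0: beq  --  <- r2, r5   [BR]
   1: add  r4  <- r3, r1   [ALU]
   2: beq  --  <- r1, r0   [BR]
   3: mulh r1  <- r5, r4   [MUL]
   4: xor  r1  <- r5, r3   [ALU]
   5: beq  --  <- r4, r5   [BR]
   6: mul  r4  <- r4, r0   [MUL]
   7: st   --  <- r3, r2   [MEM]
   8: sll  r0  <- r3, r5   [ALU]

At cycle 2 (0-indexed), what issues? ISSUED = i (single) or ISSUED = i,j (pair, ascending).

ISSUED = 3

0. beq+add @i0/i1  | dual
1. beq @i2  | no-port BR/MUL
2. mulh @i3  | WAW r1
3. xor+beq @i4/i5  | dual
4. mul+st @i6/i7  | dual
5. sll @i8  | tail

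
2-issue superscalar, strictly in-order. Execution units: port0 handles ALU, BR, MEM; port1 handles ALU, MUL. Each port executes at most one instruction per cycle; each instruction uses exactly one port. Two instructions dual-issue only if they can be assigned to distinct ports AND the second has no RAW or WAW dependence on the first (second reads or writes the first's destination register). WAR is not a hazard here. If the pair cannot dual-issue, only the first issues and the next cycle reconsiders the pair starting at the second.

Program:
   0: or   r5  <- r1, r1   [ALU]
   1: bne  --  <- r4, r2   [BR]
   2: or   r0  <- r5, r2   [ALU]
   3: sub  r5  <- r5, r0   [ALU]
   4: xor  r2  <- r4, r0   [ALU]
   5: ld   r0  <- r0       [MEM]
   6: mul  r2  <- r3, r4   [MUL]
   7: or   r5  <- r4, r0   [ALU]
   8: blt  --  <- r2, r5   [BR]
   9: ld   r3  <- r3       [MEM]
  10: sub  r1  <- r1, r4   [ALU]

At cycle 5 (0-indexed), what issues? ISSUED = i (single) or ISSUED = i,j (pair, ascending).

0. or+bne @i0/i1  | pair
1. or @i2  | RAW r0
2. sub+xor @i3/i4  | pair
3. ld+mul @i5/i6  | pair
4. or @i7  | RAW r5
5. blt @i8  | no-port BR/MEM
6. ld+sub @i9/i10  | pair

ISSUED = 8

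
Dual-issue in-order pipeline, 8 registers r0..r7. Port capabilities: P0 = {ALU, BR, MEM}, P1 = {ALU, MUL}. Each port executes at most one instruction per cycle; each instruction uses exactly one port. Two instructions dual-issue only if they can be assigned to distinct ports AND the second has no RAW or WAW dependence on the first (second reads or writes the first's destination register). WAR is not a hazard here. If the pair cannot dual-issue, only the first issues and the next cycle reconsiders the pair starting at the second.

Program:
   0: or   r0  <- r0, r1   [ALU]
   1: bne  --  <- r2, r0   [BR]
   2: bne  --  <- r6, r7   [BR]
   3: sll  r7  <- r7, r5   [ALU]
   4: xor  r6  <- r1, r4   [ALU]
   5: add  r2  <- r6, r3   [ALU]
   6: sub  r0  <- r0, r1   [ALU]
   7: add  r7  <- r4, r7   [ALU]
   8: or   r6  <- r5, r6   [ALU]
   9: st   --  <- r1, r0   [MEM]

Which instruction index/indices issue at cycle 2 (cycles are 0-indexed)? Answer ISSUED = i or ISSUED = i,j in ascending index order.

ISSUED = 2,3

t=0 i0:or ; RAW r0
t=1 i1:bne ; no-port BR/BR
t=2 i2,i3:bne/sll ; pair
t=3 i4:xor ; RAW r6
t=4 i5,i6:add/sub ; pair
t=5 i7,i8:add/or ; pair
t=6 i9:st ; tail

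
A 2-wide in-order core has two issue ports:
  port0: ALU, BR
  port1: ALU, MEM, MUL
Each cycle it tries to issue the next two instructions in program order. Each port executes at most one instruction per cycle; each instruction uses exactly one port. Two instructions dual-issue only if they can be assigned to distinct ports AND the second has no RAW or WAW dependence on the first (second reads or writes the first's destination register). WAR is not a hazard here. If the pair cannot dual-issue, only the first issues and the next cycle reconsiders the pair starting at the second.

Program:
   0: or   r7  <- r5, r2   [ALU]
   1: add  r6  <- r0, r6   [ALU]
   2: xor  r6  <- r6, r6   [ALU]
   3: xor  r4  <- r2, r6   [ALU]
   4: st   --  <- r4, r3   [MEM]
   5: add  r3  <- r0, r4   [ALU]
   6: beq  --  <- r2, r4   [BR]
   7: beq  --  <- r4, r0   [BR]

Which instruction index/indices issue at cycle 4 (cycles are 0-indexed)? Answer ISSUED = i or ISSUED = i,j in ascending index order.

ISSUED = 6

0. or add @i0/i1  | pair
1. xor @i2  | RAW r6
2. xor @i3  | RAW r4
3. st add @i4/i5  | pair
4. beq @i6  | no-port BR/BR
5. beq @i7  | tail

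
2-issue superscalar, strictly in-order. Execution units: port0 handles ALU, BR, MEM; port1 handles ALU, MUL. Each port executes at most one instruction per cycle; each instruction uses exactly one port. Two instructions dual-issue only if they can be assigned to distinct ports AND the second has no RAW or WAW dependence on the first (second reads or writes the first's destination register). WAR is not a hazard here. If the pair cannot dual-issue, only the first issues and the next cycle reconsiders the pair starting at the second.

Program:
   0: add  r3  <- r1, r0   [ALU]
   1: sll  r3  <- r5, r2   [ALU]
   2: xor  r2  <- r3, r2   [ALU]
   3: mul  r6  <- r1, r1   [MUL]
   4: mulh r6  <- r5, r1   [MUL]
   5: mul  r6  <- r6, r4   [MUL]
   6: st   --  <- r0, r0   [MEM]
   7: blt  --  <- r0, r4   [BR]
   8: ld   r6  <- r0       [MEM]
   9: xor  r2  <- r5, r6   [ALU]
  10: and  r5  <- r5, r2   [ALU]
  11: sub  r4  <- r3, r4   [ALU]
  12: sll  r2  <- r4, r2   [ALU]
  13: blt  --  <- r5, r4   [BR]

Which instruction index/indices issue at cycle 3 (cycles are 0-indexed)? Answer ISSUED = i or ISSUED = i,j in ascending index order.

ISSUED = 4

c0: i0 add  WAW r3
c1: i1 sll  RAW r3
c2: i2/i3 xor;mul  dual
c3: i4 mulh  no-port MUL/MUL
c4: i5/i6 mul;st  dual
c5: i7 blt  no-port BR/MEM
c6: i8 ld  RAW r6
c7: i9 xor  RAW r2
c8: i10/i11 and;sub  dual
c9: i12/i13 sll;blt  dual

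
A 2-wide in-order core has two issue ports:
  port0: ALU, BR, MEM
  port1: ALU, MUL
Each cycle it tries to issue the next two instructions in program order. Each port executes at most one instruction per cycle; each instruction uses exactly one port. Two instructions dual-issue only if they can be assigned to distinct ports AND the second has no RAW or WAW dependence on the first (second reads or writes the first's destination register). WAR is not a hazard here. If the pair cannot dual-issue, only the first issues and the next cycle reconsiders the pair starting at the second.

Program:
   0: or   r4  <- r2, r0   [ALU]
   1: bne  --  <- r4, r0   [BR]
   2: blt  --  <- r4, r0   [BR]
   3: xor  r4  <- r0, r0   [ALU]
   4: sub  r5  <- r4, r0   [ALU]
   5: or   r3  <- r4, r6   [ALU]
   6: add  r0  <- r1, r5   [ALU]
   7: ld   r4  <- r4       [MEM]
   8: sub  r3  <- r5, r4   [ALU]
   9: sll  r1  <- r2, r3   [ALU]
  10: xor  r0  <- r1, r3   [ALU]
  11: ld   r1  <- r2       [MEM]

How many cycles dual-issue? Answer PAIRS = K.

PAIRS = 4

c0: i0 or  RAW r4
c1: i1 bne  no-port BR/BR
c2: i2,i3 blt/xor  dual
c3: i4,i5 sub/or  dual
c4: i6,i7 add/ld  dual
c5: i8 sub  RAW r3
c6: i9 sll  RAW r1
c7: i10,i11 xor/ld  dual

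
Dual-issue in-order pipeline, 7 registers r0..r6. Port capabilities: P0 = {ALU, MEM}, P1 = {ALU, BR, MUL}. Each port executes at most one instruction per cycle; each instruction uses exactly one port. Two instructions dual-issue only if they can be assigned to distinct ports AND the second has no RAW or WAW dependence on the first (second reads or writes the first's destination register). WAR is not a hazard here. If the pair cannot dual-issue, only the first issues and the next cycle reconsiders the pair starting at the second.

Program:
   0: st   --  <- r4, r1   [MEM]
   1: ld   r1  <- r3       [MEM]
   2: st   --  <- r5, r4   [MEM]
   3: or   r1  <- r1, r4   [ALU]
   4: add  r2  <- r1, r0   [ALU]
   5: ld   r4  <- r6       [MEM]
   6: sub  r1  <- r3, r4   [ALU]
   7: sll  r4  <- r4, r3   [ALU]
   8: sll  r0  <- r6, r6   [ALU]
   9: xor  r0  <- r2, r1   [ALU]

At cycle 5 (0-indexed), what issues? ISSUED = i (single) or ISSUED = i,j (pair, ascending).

[0] i0  st.MEM  -- no-port MEM/MEM
[1] i1  ld.MEM  -- no-port MEM/MEM
[2] i2+i3  st.MEM+or.ALU  -- pair
[3] i4+i5  add.ALU+ld.MEM  -- pair
[4] i6+i7  sub.ALU+sll.ALU  -- pair
[5] i8  sll.ALU  -- WAW r0
[6] i9  xor.ALU  -- tail

ISSUED = 8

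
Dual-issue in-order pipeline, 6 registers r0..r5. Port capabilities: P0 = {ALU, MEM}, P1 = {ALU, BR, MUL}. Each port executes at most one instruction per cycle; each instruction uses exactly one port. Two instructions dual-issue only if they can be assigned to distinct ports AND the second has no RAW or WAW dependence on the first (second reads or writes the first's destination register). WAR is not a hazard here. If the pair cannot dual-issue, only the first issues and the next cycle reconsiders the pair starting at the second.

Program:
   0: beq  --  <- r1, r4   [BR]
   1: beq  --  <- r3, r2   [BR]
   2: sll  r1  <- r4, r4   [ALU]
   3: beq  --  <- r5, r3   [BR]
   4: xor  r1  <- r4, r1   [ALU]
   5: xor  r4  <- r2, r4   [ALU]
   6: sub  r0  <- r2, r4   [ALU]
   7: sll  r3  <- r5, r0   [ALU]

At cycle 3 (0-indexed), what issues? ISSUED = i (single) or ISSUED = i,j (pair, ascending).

ISSUED = 5

#0 head=0: beq.BR i0 no-port BR/BR
#1 head=1: beq.BR sll.ALU i1,i2 pair
#2 head=3: beq.BR xor.ALU i3,i4 pair
#3 head=5: xor.ALU i5 RAW r4
#4 head=6: sub.ALU i6 RAW r0
#5 head=7: sll.ALU i7 tail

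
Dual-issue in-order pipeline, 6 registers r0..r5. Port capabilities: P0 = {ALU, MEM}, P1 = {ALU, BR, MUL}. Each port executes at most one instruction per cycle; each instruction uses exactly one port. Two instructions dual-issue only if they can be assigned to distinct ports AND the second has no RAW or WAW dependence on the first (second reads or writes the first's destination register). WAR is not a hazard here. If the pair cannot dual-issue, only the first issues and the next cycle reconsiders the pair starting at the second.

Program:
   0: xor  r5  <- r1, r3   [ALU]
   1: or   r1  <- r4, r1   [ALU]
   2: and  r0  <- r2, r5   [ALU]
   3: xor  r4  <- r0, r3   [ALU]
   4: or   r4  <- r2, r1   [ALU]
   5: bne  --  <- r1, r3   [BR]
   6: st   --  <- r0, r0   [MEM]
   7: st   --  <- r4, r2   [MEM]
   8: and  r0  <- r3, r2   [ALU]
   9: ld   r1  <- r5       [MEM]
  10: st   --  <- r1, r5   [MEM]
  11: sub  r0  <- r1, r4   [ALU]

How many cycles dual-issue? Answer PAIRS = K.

PAIRS = 4

0. xor.ALU or.ALU @i0+i1  | pair
1. and.ALU @i2  | RAW r0
2. xor.ALU @i3  | WAW r4
3. or.ALU bne.BR @i4+i5  | pair
4. st.MEM @i6  | no-port MEM/MEM
5. st.MEM and.ALU @i7+i8  | pair
6. ld.MEM @i9  | no-port MEM/MEM
7. st.MEM sub.ALU @i10+i11  | pair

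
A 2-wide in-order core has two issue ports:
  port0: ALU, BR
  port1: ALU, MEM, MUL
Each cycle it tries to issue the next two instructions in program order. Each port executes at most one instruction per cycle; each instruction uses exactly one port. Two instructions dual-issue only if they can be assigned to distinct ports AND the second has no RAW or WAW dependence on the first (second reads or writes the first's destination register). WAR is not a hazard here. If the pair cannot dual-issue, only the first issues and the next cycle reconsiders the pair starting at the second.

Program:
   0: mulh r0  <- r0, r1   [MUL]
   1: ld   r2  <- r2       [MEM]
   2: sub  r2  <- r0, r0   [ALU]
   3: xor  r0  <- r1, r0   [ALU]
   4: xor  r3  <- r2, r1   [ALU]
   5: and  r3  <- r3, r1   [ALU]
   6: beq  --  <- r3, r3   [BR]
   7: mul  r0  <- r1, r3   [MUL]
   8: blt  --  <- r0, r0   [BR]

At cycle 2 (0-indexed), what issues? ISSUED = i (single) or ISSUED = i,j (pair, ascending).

t=0 i0:mulh ; no-port MUL/MEM
t=1 i1:ld ; WAW r2
t=2 i2/i3:sub+xor ; dual
t=3 i4:xor ; RAW+WAW r3
t=4 i5:and ; RAW r3
t=5 i6/i7:beq+mul ; dual
t=6 i8:blt ; tail

ISSUED = 2,3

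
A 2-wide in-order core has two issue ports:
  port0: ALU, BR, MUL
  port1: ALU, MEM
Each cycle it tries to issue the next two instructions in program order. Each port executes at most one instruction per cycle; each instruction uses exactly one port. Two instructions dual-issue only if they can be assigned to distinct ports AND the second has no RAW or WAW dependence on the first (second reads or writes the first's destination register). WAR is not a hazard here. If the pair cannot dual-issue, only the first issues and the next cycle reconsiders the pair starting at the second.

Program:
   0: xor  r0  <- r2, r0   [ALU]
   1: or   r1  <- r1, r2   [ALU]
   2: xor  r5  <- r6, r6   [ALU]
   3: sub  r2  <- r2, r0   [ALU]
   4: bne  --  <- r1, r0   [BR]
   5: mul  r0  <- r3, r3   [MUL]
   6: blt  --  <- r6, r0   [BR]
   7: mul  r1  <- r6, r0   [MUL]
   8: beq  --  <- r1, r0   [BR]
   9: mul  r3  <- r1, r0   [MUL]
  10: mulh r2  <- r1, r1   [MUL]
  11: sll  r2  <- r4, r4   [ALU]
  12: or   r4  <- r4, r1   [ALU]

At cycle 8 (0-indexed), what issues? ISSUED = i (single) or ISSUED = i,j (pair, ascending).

c0: i0,i1 xor;or  dual
c1: i2,i3 xor;sub  dual
c2: i4 bne  no-port BR/MUL
c3: i5 mul  no-port MUL/BR
c4: i6 blt  no-port BR/MUL
c5: i7 mul  no-port MUL/BR
c6: i8 beq  no-port BR/MUL
c7: i9 mul  no-port MUL/MUL
c8: i10 mulh  WAW r2
c9: i11,i12 sll;or  dual

ISSUED = 10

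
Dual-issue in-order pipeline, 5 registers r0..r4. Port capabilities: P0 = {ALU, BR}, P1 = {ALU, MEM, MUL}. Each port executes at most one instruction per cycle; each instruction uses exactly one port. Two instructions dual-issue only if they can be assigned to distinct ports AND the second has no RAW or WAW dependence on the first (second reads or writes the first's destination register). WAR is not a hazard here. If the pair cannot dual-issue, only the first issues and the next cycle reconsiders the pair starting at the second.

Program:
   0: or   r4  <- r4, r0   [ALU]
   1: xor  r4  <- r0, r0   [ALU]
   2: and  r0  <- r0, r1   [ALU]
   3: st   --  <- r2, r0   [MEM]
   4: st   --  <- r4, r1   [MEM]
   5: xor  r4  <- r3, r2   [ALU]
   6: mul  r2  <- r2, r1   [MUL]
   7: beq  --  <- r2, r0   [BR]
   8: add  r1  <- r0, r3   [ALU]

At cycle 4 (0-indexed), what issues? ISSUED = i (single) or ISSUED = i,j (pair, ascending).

c0: i0 or.ALU  WAW r4
c1: i1+i2 xor.ALU and.ALU  dual
c2: i3 st.MEM  no-port MEM/MEM
c3: i4+i5 st.MEM xor.ALU  dual
c4: i6 mul.MUL  RAW r2
c5: i7+i8 beq.BR add.ALU  dual

ISSUED = 6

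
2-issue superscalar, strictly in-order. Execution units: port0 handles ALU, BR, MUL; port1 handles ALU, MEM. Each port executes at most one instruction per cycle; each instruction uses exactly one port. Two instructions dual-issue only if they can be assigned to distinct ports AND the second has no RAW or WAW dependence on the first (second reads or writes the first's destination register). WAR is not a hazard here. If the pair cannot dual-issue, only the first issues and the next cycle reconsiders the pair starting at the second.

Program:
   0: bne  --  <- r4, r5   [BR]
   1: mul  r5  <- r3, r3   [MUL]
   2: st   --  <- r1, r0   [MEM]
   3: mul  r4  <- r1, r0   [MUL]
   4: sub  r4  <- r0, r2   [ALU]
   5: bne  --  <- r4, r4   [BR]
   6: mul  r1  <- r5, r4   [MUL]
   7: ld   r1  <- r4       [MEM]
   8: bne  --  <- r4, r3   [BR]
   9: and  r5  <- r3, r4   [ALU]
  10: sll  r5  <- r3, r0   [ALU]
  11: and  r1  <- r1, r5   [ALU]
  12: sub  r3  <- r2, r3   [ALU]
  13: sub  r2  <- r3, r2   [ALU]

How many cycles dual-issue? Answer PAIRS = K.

PAIRS = 3

c0: i0 bne  no-port BR/MUL
c1: i1,i2 mul/st  dual
c2: i3 mul  WAW r4
c3: i4 sub  RAW r4
c4: i5 bne  no-port BR/MUL
c5: i6 mul  WAW r1
c6: i7,i8 ld/bne  dual
c7: i9 and  WAW r5
c8: i10 sll  RAW r5
c9: i11,i12 and/sub  dual
c10: i13 sub  tail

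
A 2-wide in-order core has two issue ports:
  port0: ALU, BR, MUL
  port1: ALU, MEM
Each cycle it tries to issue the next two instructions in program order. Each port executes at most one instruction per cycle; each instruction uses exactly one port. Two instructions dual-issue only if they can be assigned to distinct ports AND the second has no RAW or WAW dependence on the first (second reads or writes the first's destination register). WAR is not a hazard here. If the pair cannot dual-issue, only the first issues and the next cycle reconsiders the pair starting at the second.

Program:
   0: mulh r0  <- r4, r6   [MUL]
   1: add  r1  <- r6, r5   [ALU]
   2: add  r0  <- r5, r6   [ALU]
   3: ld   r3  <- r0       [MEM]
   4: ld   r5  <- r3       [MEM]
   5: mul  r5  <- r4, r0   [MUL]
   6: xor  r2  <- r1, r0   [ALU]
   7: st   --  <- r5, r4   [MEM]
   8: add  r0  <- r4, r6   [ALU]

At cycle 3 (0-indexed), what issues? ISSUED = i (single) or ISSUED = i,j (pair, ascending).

ISSUED = 4

0. mulh.MUL+add.ALU @i0+i1  | pair
1. add.ALU @i2  | RAW r0
2. ld.MEM @i3  | no-port MEM/MEM
3. ld.MEM @i4  | WAW r5
4. mul.MUL+xor.ALU @i5+i6  | pair
5. st.MEM+add.ALU @i7+i8  | pair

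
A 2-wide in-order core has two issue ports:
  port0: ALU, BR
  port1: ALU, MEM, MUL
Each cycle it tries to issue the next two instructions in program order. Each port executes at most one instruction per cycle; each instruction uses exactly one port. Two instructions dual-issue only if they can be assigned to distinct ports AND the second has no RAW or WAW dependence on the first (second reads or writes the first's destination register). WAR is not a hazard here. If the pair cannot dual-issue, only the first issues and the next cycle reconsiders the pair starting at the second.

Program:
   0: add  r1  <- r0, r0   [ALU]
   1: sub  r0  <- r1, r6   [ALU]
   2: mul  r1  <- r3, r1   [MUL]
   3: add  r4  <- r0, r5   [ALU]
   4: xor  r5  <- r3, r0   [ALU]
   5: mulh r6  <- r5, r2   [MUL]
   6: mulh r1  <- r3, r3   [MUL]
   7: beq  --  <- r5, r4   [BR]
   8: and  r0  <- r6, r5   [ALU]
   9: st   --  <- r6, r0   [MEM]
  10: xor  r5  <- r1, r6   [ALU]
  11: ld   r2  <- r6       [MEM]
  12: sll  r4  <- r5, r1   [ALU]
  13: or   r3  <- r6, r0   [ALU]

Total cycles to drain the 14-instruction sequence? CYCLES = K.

[0] i0  add.ALU  -- RAW r1
[1] i1/i2  sub.ALU/mul.MUL  -- 2-wide
[2] i3/i4  add.ALU/xor.ALU  -- 2-wide
[3] i5  mulh.MUL  -- no-port MUL/MUL
[4] i6/i7  mulh.MUL/beq.BR  -- 2-wide
[5] i8  and.ALU  -- RAW r0
[6] i9/i10  st.MEM/xor.ALU  -- 2-wide
[7] i11/i12  ld.MEM/sll.ALU  -- 2-wide
[8] i13  or.ALU  -- tail

CYCLES = 9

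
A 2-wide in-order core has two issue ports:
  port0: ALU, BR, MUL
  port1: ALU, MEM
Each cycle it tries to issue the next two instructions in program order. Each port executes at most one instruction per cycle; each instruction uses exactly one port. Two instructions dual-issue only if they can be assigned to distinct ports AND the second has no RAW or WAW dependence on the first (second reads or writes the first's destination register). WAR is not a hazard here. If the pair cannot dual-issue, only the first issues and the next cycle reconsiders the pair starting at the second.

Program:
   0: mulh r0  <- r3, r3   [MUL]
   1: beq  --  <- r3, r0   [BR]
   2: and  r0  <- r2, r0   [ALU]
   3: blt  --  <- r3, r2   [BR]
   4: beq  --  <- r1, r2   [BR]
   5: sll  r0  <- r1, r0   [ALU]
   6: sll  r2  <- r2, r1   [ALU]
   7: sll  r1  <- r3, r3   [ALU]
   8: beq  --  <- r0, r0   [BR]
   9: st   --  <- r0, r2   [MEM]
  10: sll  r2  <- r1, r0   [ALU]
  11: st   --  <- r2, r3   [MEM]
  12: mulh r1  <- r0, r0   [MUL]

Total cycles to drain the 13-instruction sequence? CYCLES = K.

  cy0 -> i0 (mulh.MUL) no-port MUL/BR
  cy1 -> i1/i2 (beq.BR+and.ALU) pair
  cy2 -> i3 (blt.BR) no-port BR/BR
  cy3 -> i4/i5 (beq.BR+sll.ALU) pair
  cy4 -> i6/i7 (sll.ALU+sll.ALU) pair
  cy5 -> i8/i9 (beq.BR+st.MEM) pair
  cy6 -> i10 (sll.ALU) RAW r2
  cy7 -> i11/i12 (st.MEM+mulh.MUL) pair

CYCLES = 8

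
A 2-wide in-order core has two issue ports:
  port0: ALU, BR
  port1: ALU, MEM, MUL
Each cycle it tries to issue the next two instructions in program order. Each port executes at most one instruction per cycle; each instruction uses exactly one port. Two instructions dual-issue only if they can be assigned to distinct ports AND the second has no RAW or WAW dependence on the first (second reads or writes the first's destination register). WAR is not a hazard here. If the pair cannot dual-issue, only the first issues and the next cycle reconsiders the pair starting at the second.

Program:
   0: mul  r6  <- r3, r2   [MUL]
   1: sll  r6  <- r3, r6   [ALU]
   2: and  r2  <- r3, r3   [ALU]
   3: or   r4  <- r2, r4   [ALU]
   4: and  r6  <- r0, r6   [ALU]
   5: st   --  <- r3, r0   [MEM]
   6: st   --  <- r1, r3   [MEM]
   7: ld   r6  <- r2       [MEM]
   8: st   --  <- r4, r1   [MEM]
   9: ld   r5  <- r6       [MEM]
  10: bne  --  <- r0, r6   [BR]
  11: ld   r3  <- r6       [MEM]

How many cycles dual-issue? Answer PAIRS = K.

PAIRS = 3

[0] i0  mul.MUL  -- RAW+WAW r6
[1] i1,i2  sll.ALU;and.ALU  -- pair
[2] i3,i4  or.ALU;and.ALU  -- pair
[3] i5  st.MEM  -- no-port MEM/MEM
[4] i6  st.MEM  -- no-port MEM/MEM
[5] i7  ld.MEM  -- no-port MEM/MEM
[6] i8  st.MEM  -- no-port MEM/MEM
[7] i9,i10  ld.MEM;bne.BR  -- pair
[8] i11  ld.MEM  -- tail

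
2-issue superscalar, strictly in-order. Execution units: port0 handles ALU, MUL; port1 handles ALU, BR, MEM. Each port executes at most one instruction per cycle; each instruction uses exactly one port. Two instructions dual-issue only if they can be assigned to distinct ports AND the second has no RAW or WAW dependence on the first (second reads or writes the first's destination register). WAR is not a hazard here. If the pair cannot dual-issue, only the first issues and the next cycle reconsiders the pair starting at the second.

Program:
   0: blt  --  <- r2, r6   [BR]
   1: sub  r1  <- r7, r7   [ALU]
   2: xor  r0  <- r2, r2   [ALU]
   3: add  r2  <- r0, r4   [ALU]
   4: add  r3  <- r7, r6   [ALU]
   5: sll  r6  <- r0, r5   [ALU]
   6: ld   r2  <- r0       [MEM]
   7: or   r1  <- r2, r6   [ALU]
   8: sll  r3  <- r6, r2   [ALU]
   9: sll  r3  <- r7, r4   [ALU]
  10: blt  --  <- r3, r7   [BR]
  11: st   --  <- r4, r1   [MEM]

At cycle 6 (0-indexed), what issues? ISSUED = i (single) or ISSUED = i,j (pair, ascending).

ISSUED = 10

  cy0 -> i0+i1 (blt+sub) 2-wide
  cy1 -> i2 (xor) RAW r0
  cy2 -> i3+i4 (add+add) 2-wide
  cy3 -> i5+i6 (sll+ld) 2-wide
  cy4 -> i7+i8 (or+sll) 2-wide
  cy5 -> i9 (sll) RAW r3
  cy6 -> i10 (blt) no-port BR/MEM
  cy7 -> i11 (st) tail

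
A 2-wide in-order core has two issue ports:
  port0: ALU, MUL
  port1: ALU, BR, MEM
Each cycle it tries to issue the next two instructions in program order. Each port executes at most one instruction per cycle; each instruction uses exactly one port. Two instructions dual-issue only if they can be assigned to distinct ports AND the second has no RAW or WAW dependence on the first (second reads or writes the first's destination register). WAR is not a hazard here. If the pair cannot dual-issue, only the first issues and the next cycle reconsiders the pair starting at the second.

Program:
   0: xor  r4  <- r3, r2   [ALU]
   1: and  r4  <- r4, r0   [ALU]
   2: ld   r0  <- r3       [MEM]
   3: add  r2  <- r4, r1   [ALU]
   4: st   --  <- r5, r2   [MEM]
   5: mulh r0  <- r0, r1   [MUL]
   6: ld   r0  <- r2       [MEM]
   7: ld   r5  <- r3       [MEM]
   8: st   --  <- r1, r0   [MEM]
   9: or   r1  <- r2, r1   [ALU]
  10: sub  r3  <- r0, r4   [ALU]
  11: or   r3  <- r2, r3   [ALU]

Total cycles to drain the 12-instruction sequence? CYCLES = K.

0. xor @i0  | RAW+WAW r4
1. and+ld @i1/i2  | dual
2. add @i3  | RAW r2
3. st+mulh @i4/i5  | dual
4. ld @i6  | no-port MEM/MEM
5. ld @i7  | no-port MEM/MEM
6. st+or @i8/i9  | dual
7. sub @i10  | RAW+WAW r3
8. or @i11  | tail

CYCLES = 9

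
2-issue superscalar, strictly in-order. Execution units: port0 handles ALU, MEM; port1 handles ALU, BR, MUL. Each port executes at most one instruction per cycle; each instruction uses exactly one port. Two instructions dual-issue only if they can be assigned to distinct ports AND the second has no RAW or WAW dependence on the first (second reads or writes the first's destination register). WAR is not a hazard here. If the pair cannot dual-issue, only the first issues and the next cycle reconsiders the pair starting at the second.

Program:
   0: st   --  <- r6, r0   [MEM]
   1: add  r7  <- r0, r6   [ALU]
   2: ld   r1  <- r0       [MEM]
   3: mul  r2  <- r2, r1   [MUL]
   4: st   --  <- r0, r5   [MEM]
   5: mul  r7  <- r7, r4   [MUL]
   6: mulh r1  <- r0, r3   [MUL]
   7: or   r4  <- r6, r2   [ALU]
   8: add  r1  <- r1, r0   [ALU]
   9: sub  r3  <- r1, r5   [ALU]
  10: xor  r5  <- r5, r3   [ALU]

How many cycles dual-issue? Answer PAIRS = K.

PAIRS = 3

#0 head=0: st/add i0+i1 2-wide
#1 head=2: ld i2 RAW r1
#2 head=3: mul/st i3+i4 2-wide
#3 head=5: mul i5 no-port MUL/MUL
#4 head=6: mulh/or i6+i7 2-wide
#5 head=8: add i8 RAW r1
#6 head=9: sub i9 RAW r3
#7 head=10: xor i10 tail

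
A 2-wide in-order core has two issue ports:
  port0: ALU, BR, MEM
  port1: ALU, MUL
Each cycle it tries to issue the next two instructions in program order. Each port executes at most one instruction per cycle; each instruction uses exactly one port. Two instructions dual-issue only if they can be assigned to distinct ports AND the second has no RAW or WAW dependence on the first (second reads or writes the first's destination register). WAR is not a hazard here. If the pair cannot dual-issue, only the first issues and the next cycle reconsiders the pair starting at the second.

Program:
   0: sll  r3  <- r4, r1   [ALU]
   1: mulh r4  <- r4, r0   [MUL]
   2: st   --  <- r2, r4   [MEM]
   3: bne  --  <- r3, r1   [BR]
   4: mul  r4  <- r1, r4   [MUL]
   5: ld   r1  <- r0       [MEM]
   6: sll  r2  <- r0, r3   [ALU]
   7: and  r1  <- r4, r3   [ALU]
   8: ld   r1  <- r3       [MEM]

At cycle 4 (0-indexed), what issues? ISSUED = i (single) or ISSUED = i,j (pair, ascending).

ISSUED = 7

#0 head=0: sll;mulh i0,i1 pair
#1 head=2: st i2 no-port MEM/BR
#2 head=3: bne;mul i3,i4 pair
#3 head=5: ld;sll i5,i6 pair
#4 head=7: and i7 WAW r1
#5 head=8: ld i8 tail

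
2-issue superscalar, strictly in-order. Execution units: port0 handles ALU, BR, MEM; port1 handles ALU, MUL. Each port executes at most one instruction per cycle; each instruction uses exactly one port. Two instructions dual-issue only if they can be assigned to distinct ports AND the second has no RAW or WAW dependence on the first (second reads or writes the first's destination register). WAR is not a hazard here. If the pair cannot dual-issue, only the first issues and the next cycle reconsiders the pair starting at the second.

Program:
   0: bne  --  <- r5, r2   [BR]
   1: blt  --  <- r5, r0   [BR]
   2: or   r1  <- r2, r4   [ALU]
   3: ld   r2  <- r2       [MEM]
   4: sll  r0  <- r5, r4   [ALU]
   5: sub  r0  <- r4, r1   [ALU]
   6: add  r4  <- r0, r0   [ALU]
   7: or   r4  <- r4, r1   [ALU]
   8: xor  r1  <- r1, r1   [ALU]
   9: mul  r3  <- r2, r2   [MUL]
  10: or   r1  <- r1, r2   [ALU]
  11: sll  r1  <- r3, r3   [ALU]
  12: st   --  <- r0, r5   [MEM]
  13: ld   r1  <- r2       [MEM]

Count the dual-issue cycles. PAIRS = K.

[0] i0  bne.BR  -- no-port BR/BR
[1] i1,i2  blt.BR or.ALU  -- dual
[2] i3,i4  ld.MEM sll.ALU  -- dual
[3] i5  sub.ALU  -- RAW r0
[4] i6  add.ALU  -- RAW+WAW r4
[5] i7,i8  or.ALU xor.ALU  -- dual
[6] i9,i10  mul.MUL or.ALU  -- dual
[7] i11,i12  sll.ALU st.MEM  -- dual
[8] i13  ld.MEM  -- tail

PAIRS = 5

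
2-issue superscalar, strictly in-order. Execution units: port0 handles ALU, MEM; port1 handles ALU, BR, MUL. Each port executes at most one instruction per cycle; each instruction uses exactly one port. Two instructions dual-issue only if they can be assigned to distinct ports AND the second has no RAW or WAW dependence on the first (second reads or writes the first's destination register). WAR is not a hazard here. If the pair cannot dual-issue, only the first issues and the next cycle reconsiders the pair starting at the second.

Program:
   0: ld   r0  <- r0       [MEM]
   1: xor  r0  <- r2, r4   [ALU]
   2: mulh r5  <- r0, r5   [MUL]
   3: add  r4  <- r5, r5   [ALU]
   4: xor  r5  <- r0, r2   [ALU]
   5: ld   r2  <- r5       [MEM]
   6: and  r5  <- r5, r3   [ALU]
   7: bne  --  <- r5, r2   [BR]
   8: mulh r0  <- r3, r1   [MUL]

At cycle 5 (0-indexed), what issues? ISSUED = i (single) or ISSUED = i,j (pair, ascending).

ISSUED = 7

0. ld @i0  | WAW r0
1. xor @i1  | RAW r0
2. mulh @i2  | RAW r5
3. add+xor @i3&i4  | dual
4. ld+and @i5&i6  | dual
5. bne @i7  | no-port BR/MUL
6. mulh @i8  | tail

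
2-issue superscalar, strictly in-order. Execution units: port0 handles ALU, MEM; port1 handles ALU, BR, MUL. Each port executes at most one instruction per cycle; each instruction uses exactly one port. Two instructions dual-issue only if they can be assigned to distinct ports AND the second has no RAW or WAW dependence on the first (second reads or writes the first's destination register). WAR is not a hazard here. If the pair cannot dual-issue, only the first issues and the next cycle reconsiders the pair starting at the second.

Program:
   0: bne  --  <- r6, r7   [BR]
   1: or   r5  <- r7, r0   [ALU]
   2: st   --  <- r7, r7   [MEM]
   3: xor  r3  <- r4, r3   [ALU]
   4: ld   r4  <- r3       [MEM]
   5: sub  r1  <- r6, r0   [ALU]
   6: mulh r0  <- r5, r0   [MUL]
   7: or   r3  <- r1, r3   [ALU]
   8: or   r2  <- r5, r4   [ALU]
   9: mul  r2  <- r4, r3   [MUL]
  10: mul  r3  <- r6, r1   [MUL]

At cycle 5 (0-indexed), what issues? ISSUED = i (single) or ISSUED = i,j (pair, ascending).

ISSUED = 9

c0: i0+i1 bne.BR or.ALU  2-wide
c1: i2+i3 st.MEM xor.ALU  2-wide
c2: i4+i5 ld.MEM sub.ALU  2-wide
c3: i6+i7 mulh.MUL or.ALU  2-wide
c4: i8 or.ALU  WAW r2
c5: i9 mul.MUL  no-port MUL/MUL
c6: i10 mul.MUL  tail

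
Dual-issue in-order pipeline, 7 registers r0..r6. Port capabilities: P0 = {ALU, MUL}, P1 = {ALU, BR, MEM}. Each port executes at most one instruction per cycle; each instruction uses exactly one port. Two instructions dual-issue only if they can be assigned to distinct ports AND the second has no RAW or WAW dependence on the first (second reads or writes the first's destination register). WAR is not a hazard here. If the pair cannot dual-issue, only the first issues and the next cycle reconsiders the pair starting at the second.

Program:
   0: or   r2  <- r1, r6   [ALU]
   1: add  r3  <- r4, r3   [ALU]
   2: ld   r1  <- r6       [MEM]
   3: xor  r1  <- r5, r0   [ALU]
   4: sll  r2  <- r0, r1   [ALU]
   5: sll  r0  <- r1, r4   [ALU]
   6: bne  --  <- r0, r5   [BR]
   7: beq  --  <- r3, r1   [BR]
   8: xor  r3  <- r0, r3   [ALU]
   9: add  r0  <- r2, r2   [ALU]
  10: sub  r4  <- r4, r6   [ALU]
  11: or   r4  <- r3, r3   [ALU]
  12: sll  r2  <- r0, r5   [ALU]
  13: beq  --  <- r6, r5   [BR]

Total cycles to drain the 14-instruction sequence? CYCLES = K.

[0] i0/i1  or;add  -- 2-wide
[1] i2  ld  -- WAW r1
[2] i3  xor  -- RAW r1
[3] i4/i5  sll;sll  -- 2-wide
[4] i6  bne  -- no-port BR/BR
[5] i7/i8  beq;xor  -- 2-wide
[6] i9/i10  add;sub  -- 2-wide
[7] i11/i12  or;sll  -- 2-wide
[8] i13  beq  -- tail

CYCLES = 9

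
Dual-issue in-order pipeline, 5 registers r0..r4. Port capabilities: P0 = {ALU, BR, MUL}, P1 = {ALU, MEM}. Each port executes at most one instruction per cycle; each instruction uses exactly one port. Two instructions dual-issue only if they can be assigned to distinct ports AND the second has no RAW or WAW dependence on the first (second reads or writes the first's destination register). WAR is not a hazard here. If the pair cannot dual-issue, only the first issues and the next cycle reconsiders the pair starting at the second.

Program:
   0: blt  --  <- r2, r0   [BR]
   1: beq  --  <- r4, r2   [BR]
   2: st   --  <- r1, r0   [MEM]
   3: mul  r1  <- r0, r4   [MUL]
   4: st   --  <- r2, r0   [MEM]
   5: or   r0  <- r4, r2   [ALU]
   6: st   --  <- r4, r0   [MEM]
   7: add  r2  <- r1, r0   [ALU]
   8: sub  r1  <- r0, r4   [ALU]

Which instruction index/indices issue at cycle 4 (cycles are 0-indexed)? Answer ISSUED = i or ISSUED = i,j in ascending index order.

  cy0 -> i0 (blt) no-port BR/BR
  cy1 -> i1+i2 (beq st) pair
  cy2 -> i3+i4 (mul st) pair
  cy3 -> i5 (or) RAW r0
  cy4 -> i6+i7 (st add) pair
  cy5 -> i8 (sub) tail

ISSUED = 6,7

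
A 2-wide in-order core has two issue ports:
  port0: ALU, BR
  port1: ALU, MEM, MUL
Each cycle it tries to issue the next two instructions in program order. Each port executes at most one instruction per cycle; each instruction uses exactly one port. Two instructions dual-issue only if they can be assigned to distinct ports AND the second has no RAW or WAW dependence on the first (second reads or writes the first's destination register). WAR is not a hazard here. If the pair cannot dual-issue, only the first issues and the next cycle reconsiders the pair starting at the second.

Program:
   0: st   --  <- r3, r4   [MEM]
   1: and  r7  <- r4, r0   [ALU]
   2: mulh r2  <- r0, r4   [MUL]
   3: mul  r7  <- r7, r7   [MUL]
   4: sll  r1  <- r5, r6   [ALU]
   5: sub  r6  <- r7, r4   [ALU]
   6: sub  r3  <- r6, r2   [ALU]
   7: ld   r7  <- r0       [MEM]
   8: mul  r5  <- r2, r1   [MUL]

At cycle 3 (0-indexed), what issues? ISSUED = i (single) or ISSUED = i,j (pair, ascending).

ISSUED = 5

0. st and @i0/i1  | 2-wide
1. mulh @i2  | no-port MUL/MUL
2. mul sll @i3/i4  | 2-wide
3. sub @i5  | RAW r6
4. sub ld @i6/i7  | 2-wide
5. mul @i8  | tail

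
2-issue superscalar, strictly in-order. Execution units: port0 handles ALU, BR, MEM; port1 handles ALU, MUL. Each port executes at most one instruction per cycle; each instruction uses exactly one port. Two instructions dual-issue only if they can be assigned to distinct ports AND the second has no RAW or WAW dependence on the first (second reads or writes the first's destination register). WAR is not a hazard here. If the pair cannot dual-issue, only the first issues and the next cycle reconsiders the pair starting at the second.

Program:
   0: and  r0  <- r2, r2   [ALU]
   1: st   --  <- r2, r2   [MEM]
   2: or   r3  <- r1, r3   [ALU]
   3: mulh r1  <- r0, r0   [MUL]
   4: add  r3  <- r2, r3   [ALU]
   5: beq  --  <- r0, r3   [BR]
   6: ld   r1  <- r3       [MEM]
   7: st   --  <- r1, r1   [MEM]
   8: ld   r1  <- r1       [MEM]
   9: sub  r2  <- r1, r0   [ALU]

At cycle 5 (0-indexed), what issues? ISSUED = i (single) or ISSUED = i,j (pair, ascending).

[0] i0/i1  and.ALU/st.MEM  -- dual
[1] i2/i3  or.ALU/mulh.MUL  -- dual
[2] i4  add.ALU  -- RAW r3
[3] i5  beq.BR  -- no-port BR/MEM
[4] i6  ld.MEM  -- no-port MEM/MEM
[5] i7  st.MEM  -- no-port MEM/MEM
[6] i8  ld.MEM  -- RAW r1
[7] i9  sub.ALU  -- tail

ISSUED = 7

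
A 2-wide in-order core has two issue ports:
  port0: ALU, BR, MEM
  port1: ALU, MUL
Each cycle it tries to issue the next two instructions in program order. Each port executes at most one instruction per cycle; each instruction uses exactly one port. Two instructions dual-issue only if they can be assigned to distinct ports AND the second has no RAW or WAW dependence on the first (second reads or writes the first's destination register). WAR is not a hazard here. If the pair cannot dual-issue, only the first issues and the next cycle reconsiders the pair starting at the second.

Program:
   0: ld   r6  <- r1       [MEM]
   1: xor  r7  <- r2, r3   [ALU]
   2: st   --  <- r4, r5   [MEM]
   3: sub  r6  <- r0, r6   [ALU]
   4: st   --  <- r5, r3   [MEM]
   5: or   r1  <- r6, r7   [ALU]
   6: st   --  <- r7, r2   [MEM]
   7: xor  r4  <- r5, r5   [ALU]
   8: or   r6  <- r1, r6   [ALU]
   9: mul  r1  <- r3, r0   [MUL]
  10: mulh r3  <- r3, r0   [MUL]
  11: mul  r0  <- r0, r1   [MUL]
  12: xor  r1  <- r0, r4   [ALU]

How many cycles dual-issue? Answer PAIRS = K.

PAIRS = 5

t=0 i0,i1:ld/xor ; pair
t=1 i2,i3:st/sub ; pair
t=2 i4,i5:st/or ; pair
t=3 i6,i7:st/xor ; pair
t=4 i8,i9:or/mul ; pair
t=5 i10:mulh ; no-port MUL/MUL
t=6 i11:mul ; RAW r0
t=7 i12:xor ; tail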